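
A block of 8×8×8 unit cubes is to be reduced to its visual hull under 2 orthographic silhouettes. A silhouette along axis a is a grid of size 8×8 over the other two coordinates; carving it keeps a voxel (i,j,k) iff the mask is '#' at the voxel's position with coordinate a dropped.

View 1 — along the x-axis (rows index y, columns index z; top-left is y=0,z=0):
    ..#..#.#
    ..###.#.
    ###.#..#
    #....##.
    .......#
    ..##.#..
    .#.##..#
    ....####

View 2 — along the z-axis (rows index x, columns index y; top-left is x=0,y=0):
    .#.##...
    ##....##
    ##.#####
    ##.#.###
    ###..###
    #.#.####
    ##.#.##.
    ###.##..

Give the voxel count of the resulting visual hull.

remaining voxels: 142

start: 8×8×8 = 512 voxels
step 1: project along x, AND mask (27/64) → |grid| = 216
step 2: project along z, AND mask (42/64) → |grid| = 142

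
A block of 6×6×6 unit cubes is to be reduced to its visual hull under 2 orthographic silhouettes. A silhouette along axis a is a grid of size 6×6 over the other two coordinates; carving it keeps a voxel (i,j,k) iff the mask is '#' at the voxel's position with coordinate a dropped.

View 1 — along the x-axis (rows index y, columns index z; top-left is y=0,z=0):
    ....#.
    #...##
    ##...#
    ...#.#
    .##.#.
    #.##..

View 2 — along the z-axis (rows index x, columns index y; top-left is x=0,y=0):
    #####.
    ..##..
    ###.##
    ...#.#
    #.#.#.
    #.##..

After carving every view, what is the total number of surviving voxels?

|visual hull| = 48

before carving: 216 voxels (6×6×6)
  1. axis=0 (YZ plane), |mask|=15  ⇒  voxels=90
  2. axis=2 (XY plane), |mask|=20  ⇒  voxels=48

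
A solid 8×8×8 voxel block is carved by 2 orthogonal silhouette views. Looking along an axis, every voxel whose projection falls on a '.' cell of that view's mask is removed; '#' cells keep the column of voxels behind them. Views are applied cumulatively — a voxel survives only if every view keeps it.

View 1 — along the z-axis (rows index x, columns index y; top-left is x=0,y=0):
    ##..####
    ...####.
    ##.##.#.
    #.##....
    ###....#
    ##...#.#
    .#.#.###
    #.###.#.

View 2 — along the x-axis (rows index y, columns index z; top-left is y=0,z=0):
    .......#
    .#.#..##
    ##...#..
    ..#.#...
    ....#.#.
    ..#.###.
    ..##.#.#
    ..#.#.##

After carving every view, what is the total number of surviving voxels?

initial block: 8^3 = 512
after view 1 [z-axis, 36 of 64 cells solid] → remaining = 288
after view 2 [x-axis, 24 of 64 cells solid] → remaining = 105

|visual hull| = 105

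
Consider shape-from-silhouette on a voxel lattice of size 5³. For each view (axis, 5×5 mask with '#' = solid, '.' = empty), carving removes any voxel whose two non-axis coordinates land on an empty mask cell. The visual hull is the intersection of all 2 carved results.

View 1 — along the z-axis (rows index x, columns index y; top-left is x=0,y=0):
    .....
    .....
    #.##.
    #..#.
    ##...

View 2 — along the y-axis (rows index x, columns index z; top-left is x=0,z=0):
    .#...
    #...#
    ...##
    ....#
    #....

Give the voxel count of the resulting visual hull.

full grid |V| = 125
[1] z-view keeps 7 columns → grid now 35
[2] y-view keeps 7 columns → grid now 10

10 voxels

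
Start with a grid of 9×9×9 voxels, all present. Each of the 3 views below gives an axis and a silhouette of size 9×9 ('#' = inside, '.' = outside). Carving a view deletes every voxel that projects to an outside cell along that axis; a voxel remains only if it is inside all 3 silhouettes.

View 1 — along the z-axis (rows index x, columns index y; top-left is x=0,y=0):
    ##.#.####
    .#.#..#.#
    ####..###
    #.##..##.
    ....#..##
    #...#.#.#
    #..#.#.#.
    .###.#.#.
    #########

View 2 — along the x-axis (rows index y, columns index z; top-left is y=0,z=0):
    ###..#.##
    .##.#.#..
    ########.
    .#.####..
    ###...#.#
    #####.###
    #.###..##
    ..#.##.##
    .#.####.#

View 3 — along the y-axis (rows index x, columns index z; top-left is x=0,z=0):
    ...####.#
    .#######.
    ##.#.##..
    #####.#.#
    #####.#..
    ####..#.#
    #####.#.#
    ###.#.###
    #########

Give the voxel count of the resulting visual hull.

remaining voxels: 206

before carving: 729 voxels (9×9×9)
carve view 1 (along z, XY-mask fill 48/81): 432 voxels remain
carve view 2 (along x, YZ-mask fill 53/81): 277 voxels remain
carve view 3 (along y, XZ-mask fill 59/81): 206 voxels remain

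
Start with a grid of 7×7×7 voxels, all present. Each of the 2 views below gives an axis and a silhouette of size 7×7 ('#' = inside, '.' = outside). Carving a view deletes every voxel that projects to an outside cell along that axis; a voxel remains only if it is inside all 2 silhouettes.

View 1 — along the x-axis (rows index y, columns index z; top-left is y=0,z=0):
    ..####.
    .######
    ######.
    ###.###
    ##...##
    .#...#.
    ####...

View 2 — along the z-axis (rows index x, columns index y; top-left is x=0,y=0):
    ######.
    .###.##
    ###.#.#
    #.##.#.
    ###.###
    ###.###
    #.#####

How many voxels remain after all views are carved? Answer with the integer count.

172 voxels

before carving: 343 voxels (7×7×7)
V1 x: intersect with YZ mask (32 set) -- 224 left
V2 z: intersect with XY mask (38 set) -- 172 left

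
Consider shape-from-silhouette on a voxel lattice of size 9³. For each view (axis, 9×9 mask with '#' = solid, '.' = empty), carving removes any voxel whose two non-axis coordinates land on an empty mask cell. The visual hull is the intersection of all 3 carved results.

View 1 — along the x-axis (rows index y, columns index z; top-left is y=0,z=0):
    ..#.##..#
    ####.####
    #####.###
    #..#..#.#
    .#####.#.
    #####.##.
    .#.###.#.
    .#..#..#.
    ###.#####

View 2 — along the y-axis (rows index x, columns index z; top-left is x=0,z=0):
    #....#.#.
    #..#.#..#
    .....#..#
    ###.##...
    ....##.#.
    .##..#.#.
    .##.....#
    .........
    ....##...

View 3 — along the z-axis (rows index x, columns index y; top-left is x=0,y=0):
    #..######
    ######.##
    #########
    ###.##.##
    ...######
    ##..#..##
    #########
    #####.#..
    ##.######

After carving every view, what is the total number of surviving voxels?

start: 9×9×9 = 729 voxels
step 1: project along x, AND mask (53/81) → |grid| = 477
step 2: project along y, AND mask (26/81) → |grid| = 152
step 3: project along z, AND mask (65/81) → |grid| = 125

voxel count = 125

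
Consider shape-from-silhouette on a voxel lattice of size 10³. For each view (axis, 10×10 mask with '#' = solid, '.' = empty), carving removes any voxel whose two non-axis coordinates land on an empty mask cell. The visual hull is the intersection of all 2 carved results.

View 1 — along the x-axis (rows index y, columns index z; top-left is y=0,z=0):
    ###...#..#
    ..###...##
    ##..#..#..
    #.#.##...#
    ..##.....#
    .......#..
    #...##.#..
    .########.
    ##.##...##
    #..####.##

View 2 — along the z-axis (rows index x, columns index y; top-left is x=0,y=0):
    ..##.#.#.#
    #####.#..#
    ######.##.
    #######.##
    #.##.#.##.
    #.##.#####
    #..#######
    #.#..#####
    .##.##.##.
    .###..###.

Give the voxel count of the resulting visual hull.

full grid |V| = 1000
[1] x-view keeps 48 columns → grid now 480
[2] z-view keeps 70 columns → grid now 337

|visual hull| = 337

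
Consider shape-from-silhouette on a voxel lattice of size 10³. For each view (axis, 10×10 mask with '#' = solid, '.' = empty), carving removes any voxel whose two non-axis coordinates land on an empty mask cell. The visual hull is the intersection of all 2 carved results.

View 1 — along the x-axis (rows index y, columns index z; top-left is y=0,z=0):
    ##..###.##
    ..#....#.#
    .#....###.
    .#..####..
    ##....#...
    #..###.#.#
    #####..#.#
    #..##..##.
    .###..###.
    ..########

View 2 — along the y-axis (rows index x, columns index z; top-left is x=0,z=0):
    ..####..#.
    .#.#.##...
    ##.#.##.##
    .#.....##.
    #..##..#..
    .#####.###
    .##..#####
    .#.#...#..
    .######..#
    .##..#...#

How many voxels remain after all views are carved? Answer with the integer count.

remaining voxels: 279

before carving: 1000 voxels (10×10×10)
carve view 1 (along x, YZ-mask fill 54/100): 540 voxels remain
carve view 2 (along y, XZ-mask fill 52/100): 279 voxels remain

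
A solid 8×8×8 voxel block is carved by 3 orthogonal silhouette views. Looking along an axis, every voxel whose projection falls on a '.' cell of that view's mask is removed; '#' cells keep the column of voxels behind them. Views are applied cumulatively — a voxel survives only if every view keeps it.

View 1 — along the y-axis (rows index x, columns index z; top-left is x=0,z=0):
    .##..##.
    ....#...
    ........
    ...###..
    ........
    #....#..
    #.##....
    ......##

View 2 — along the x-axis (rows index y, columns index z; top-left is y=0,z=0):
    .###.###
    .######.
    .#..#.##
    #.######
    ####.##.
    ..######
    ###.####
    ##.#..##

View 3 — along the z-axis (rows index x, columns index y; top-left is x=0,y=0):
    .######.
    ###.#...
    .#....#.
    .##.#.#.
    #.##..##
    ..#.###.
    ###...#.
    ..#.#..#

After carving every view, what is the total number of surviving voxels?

full grid |V| = 512
step 1: project along y, AND mask (15/64) → |grid| = 120
step 2: project along x, AND mask (47/64) → |grid| = 88
step 3: project along z, AND mask (32/64) → |grid| = 46

remaining voxels: 46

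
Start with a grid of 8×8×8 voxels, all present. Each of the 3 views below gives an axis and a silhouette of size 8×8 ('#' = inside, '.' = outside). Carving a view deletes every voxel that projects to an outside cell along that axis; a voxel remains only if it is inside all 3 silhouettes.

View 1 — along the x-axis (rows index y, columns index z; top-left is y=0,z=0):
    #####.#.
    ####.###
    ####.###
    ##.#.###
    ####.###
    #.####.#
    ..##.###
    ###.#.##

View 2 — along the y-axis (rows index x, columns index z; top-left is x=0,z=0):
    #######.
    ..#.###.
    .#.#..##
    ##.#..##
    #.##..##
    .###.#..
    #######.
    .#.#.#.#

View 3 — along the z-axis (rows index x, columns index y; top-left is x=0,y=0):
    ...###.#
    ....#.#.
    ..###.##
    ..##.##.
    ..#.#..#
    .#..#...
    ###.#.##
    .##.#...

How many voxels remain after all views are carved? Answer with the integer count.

|visual hull| = 128

initial block: 8^3 = 512
[1] x-view keeps 50 columns → grid now 400
[2] y-view keeps 40 columns → grid now 257
[3] z-view keeps 29 columns → grid now 128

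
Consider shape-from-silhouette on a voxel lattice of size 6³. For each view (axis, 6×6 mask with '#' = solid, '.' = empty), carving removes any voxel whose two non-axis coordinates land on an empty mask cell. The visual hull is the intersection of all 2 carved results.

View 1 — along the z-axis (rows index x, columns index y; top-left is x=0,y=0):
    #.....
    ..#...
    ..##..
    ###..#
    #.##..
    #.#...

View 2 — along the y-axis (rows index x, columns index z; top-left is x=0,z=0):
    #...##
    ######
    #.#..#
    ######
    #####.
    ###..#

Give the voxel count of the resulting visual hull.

before carving: 216 voxels (6×6×6)
  1. axis=2 (XY plane), |mask|=13  ⇒  voxels=78
  2. axis=1 (XZ plane), |mask|=27  ⇒  voxels=62

|visual hull| = 62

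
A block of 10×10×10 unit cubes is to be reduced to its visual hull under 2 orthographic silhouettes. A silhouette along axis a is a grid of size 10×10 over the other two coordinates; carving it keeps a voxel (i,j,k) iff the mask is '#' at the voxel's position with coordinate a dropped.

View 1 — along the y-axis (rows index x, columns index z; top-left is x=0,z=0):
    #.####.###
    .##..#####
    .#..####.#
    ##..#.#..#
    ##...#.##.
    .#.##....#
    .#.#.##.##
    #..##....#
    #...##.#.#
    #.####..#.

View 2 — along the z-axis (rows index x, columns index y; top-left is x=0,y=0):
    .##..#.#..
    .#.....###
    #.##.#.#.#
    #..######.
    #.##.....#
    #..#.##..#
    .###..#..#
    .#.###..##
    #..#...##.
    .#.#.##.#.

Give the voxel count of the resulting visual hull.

full grid |V| = 1000
carve view 1 (along y, XZ-mask fill 56/100): 560 voxels remain
carve view 2 (along z, XY-mask fill 50/100): 275 voxels remain

voxel count = 275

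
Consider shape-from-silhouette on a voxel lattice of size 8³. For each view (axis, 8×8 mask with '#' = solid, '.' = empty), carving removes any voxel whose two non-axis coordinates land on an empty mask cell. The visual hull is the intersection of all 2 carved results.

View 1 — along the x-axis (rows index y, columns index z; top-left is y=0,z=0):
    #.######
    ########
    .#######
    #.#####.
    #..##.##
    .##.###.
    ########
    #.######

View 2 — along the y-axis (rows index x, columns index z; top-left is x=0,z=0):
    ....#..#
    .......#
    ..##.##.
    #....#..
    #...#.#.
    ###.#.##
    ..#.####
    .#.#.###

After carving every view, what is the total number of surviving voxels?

|visual hull| = 191

full grid |V| = 512
V1 x: intersect with YZ mask (53 set) -- 424 left
V2 y: intersect with XZ mask (28 set) -- 191 left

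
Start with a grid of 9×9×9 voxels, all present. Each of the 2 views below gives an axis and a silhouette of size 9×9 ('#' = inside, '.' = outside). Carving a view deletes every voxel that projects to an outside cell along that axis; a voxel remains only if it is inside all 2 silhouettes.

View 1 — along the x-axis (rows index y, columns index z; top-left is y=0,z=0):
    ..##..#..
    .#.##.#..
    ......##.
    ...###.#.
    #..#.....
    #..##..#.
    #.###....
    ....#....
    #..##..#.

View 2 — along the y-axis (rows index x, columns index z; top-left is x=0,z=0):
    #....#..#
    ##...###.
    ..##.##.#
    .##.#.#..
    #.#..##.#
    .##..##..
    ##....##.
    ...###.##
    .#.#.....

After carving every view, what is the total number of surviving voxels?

voxel count = 98

initial block: 9^3 = 729
step 1: project along x, AND mask (28/81) → |grid| = 252
step 2: project along y, AND mask (37/81) → |grid| = 98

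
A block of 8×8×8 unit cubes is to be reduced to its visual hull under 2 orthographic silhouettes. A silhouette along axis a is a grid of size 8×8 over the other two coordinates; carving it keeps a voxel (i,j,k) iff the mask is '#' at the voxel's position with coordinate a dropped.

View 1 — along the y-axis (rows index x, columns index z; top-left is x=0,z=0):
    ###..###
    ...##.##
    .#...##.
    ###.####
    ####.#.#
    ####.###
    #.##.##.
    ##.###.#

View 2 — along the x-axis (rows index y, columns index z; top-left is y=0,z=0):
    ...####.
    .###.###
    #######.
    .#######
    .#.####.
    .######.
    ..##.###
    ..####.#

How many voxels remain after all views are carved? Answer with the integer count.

before carving: 512 voxels (8×8×8)
  1. axis=1 (XZ plane), |mask|=44  ⇒  voxels=352
  2. axis=0 (YZ plane), |mask|=45  ⇒  voxels=246

voxel count = 246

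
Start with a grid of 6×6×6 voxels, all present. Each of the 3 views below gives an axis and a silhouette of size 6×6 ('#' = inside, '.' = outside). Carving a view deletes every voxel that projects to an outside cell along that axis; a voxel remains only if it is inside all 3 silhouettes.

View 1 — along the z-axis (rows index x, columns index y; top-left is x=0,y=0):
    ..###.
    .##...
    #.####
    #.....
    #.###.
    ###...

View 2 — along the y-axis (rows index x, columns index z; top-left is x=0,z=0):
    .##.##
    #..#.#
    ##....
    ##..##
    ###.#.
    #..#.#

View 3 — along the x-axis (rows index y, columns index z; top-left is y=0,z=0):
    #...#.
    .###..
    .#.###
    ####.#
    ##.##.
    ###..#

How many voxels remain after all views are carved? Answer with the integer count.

initial block: 6^3 = 216
step 1: project along z, AND mask (18/36) → |grid| = 108
step 2: project along y, AND mask (20/36) → |grid| = 57
step 3: project along x, AND mask (22/36) → |grid| = 35

35 voxels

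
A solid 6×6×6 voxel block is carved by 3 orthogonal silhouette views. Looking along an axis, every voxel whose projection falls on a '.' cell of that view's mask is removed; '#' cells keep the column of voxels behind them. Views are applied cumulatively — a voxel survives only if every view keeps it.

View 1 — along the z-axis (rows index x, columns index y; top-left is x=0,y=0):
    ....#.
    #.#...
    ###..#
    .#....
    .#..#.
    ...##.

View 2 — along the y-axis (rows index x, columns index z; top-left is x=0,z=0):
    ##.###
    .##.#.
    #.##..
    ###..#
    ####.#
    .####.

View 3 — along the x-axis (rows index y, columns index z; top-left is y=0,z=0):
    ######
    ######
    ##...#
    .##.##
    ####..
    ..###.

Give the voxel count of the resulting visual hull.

voxel count = 35

before carving: 216 voxels (6×6×6)
V1 z: intersect with XY mask (12 set) -- 72 left
V2 y: intersect with XZ mask (24 set) -- 45 left
V3 x: intersect with YZ mask (26 set) -- 35 left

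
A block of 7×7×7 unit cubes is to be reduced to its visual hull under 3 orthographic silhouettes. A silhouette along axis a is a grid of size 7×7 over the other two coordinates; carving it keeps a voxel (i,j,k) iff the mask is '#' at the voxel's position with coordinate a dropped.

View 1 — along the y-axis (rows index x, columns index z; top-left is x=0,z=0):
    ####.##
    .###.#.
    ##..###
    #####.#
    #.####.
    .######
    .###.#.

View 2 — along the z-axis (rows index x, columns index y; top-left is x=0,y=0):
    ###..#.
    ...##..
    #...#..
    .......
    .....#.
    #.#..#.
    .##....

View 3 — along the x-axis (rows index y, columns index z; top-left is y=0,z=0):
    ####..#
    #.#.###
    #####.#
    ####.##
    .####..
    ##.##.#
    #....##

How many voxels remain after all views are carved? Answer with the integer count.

full grid |V| = 343
V1 y: intersect with XZ mask (36 set) -- 252 left
V2 z: intersect with XY mask (14 set) -- 73 left
V3 x: intersect with YZ mask (34 set) -- 51 left

51 voxels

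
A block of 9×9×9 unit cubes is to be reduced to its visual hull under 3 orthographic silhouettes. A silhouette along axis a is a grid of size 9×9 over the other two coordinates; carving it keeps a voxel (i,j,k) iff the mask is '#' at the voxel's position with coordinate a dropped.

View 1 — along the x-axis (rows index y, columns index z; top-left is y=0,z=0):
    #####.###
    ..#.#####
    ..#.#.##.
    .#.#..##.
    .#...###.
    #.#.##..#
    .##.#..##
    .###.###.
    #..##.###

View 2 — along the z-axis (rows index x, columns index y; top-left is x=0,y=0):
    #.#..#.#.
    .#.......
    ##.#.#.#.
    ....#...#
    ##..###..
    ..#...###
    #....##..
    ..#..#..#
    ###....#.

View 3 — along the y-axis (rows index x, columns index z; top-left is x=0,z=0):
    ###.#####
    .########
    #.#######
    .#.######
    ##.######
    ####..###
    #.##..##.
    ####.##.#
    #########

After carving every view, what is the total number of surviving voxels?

voxel count = 146

initial block: 9^3 = 729
V1 x: intersect with YZ mask (48 set) -- 432 left
V2 z: intersect with XY mask (31 set) -- 174 left
V3 y: intersect with XZ mask (67 set) -- 146 left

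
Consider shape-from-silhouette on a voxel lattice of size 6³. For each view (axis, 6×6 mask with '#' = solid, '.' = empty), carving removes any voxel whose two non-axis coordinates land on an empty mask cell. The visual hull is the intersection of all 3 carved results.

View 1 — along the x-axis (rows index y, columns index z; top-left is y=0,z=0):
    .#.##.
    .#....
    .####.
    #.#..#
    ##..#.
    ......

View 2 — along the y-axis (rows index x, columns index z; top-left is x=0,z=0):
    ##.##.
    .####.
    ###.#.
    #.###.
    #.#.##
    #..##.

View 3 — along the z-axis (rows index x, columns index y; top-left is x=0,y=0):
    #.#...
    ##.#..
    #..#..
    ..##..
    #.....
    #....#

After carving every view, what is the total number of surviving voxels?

23 voxels

initial block: 6^3 = 216
V1 x: intersect with YZ mask (14 set) -- 84 left
V2 y: intersect with XZ mask (23 set) -- 57 left
V3 z: intersect with XY mask (12 set) -- 23 left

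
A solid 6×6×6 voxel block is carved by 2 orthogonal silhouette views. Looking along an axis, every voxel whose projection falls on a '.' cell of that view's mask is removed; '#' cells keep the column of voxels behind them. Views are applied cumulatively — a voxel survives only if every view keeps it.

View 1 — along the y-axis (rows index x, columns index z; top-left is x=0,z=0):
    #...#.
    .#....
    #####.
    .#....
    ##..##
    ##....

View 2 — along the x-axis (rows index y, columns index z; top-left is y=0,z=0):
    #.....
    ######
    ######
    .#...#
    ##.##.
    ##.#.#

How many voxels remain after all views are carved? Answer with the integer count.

remaining voxels: 64

full grid |V| = 216
carve view 1 (along y, XZ-mask fill 15/36): 90 voxels remain
carve view 2 (along x, YZ-mask fill 23/36): 64 voxels remain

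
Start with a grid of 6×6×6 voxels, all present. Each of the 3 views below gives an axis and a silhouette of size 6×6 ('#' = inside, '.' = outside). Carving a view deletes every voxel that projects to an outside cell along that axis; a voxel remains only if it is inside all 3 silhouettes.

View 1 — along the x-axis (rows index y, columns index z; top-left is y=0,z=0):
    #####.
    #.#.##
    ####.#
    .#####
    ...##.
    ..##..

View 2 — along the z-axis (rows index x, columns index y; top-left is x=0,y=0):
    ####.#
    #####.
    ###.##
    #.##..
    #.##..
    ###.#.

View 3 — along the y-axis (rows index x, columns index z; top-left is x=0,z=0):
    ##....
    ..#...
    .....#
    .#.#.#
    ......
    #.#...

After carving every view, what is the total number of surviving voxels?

before carving: 216 voxels (6×6×6)
carve view 1 (along x, YZ-mask fill 23/36): 138 voxels remain
carve view 2 (along z, XY-mask fill 25/36): 106 voxels remain
carve view 3 (along y, XZ-mask fill 9/36): 26 voxels remain

26 voxels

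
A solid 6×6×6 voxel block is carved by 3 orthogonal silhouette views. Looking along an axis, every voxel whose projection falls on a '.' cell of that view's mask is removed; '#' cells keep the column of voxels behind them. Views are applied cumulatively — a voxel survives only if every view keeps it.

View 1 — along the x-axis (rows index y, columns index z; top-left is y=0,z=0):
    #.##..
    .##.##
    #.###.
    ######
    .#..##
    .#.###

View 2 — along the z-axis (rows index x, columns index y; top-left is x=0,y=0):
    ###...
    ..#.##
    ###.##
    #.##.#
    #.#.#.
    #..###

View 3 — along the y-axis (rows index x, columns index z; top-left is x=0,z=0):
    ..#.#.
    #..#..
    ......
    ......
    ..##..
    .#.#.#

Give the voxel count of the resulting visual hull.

21 voxels

initial block: 6^3 = 216
carve view 1 (along x, YZ-mask fill 24/36): 144 voxels remain
carve view 2 (along z, XY-mask fill 22/36): 83 voxels remain
carve view 3 (along y, XZ-mask fill 9/36): 21 voxels remain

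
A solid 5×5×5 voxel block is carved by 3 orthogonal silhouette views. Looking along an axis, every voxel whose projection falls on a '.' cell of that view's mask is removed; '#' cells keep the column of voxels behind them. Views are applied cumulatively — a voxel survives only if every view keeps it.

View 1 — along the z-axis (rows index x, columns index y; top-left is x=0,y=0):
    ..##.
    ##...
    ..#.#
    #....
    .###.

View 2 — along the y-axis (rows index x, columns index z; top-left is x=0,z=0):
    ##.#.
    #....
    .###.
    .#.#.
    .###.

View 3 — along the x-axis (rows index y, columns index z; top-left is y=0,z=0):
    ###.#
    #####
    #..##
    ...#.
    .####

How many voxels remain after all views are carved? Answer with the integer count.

remaining voxels: 15

start: 5×5×5 = 125 voxels
after view 1 [z-axis, 10 of 25 cells solid] → remaining = 50
after view 2 [y-axis, 12 of 25 cells solid] → remaining = 25
after view 3 [x-axis, 17 of 25 cells solid] → remaining = 15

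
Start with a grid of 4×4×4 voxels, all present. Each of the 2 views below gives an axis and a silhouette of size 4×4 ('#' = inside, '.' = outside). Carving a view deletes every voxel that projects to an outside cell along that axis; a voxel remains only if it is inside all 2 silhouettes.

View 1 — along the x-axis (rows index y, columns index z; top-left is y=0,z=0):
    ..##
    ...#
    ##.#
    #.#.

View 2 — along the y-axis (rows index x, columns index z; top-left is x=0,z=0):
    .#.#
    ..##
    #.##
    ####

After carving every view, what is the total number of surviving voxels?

full grid |V| = 64
carve view 1 (along x, YZ-mask fill 8/16): 32 voxels remain
carve view 2 (along y, XZ-mask fill 11/16): 24 voxels remain

remaining voxels: 24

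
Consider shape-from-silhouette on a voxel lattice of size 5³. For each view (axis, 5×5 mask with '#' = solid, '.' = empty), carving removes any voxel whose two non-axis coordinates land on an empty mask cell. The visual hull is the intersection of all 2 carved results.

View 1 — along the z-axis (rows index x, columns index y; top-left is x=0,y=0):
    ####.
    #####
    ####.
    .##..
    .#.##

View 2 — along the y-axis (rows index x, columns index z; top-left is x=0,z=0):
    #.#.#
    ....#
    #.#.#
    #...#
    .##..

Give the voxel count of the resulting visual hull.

remaining voxels: 39

initial block: 5^3 = 125
carve view 1 (along z, XY-mask fill 18/25): 90 voxels remain
carve view 2 (along y, XZ-mask fill 11/25): 39 voxels remain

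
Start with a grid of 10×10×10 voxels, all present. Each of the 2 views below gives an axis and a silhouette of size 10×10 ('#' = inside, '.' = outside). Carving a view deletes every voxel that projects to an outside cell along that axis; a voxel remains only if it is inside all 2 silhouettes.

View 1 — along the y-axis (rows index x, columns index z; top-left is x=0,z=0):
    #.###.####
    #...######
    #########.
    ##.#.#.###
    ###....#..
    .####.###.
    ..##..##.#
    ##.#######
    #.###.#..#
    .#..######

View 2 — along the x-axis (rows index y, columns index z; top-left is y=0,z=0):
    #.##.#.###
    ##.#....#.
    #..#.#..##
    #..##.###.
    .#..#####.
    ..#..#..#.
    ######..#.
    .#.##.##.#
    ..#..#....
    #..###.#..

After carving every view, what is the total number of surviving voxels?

|visual hull| = 348

before carving: 1000 voxels (10×10×10)
step 1: project along y, AND mask (69/100) → |grid| = 690
step 2: project along x, AND mask (51/100) → |grid| = 348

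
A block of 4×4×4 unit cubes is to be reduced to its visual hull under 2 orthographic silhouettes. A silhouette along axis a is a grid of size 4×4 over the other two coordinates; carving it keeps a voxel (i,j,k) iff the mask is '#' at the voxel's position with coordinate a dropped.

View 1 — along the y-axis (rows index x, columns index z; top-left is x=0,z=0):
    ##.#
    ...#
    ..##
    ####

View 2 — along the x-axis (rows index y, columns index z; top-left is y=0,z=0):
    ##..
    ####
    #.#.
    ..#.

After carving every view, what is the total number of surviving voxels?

initial block: 4^3 = 64
step 1: project along y, AND mask (10/16) → |grid| = 40
step 2: project along x, AND mask (9/16) → |grid| = 20

20 voxels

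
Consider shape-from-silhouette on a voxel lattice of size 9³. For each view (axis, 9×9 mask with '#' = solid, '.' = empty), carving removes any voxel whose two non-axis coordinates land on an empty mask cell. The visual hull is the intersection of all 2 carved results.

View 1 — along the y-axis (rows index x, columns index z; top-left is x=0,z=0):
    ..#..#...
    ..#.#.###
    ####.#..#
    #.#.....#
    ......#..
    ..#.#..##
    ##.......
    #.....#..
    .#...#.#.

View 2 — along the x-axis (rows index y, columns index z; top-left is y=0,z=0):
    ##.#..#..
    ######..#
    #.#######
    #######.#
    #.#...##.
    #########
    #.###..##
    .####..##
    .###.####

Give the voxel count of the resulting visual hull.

initial block: 9^3 = 729
[1] y-view keeps 28 columns → grid now 252
[2] x-view keeps 59 columns → grid now 185

185 voxels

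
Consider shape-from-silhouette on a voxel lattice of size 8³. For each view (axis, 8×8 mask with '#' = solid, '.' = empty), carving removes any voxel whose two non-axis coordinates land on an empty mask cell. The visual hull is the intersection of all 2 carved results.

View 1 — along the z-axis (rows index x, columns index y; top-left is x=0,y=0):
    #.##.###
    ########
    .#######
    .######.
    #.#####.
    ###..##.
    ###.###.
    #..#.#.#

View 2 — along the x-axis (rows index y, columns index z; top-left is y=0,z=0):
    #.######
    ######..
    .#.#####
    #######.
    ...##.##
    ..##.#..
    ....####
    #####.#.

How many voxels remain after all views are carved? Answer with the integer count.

initial block: 8^3 = 512
carve view 1 (along z, XY-mask fill 48/64): 384 voxels remain
carve view 2 (along x, YZ-mask fill 43/64): 252 voxels remain

voxel count = 252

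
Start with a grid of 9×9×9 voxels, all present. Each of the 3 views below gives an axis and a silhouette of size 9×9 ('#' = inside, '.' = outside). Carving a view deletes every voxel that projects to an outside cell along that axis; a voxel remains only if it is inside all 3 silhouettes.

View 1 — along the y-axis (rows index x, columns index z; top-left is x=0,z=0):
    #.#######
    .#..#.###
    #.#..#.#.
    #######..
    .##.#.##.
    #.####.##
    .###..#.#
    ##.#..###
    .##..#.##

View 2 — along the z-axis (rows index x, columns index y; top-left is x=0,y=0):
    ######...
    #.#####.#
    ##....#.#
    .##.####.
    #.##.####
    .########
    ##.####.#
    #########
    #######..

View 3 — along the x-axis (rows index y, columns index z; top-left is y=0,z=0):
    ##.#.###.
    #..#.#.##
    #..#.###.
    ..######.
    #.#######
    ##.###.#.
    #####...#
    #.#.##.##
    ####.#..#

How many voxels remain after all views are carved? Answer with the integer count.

voxel count = 233

initial block: 9^3 = 729
carve view 1 (along y, XZ-mask fill 52/81): 468 voxels remain
carve view 2 (along z, XY-mask fill 61/81): 356 voxels remain
carve view 3 (along x, YZ-mask fill 54/81): 233 voxels remain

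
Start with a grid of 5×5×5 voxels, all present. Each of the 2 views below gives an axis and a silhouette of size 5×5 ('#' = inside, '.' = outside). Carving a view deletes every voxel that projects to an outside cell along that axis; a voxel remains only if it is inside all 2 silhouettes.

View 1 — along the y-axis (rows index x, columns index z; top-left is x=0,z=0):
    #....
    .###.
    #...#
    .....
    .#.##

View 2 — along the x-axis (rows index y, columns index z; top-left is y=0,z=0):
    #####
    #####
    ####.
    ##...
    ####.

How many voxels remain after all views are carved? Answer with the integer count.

start: 5×5×5 = 125 voxels
after view 1 [y-axis, 9 of 25 cells solid] → remaining = 45
after view 2 [x-axis, 20 of 25 cells solid] → remaining = 36

|visual hull| = 36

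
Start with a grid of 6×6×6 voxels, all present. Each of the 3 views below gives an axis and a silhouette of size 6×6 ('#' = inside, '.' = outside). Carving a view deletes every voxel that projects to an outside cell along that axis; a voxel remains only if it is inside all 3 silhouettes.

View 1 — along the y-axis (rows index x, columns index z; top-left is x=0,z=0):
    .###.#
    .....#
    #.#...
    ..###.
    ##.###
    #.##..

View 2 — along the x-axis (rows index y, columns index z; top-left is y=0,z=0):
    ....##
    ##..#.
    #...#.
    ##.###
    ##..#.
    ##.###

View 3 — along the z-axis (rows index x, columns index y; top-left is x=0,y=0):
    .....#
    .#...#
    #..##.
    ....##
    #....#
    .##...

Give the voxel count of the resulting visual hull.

18 voxels

start: 6×6×6 = 216 voxels
after view 1 [y-axis, 18 of 36 cells solid] → remaining = 108
after view 2 [x-axis, 20 of 36 cells solid] → remaining = 52
after view 3 [z-axis, 12 of 36 cells solid] → remaining = 18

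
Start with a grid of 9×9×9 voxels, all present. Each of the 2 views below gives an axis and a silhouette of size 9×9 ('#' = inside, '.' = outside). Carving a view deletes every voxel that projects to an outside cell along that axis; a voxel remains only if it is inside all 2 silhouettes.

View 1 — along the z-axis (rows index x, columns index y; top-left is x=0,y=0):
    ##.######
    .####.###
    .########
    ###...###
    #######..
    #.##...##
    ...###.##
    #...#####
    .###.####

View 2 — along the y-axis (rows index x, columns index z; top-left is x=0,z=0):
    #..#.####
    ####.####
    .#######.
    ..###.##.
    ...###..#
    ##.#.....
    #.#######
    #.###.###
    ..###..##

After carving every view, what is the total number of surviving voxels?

remaining voxels: 350

before carving: 729 voxels (9×9×9)
carve view 1 (along z, XY-mask fill 59/81): 531 voxels remain
carve view 2 (along y, XZ-mask fill 53/81): 350 voxels remain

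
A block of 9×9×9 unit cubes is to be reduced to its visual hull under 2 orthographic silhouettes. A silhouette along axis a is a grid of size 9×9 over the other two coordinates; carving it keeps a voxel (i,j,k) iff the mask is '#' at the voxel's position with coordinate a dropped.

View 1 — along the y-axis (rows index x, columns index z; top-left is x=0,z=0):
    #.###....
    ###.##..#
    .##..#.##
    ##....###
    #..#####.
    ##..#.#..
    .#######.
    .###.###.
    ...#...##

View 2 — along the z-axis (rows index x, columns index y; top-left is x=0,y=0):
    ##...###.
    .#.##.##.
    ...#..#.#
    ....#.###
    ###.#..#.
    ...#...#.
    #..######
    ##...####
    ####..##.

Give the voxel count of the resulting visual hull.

remaining voxels: 226

initial block: 9^3 = 729
after view 1 [y-axis, 46 of 81 cells solid] → remaining = 414
after view 2 [z-axis, 43 of 81 cells solid] → remaining = 226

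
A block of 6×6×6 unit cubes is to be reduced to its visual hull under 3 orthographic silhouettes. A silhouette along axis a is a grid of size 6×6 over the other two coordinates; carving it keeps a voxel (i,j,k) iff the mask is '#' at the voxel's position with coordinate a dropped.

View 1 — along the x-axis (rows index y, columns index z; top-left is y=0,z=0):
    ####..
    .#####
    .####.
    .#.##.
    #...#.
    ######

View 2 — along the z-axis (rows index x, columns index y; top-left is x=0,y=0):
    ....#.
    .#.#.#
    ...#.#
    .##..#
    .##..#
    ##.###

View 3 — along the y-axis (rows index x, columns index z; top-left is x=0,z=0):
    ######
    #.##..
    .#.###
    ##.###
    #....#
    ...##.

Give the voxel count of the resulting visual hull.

remaining voxels: 38

initial block: 6^3 = 216
  1. axis=0 (YZ plane), |mask|=24  ⇒  voxels=144
  2. axis=2 (XY plane), |mask|=17  ⇒  voxels=75
  3. axis=1 (XZ plane), |mask|=22  ⇒  voxels=38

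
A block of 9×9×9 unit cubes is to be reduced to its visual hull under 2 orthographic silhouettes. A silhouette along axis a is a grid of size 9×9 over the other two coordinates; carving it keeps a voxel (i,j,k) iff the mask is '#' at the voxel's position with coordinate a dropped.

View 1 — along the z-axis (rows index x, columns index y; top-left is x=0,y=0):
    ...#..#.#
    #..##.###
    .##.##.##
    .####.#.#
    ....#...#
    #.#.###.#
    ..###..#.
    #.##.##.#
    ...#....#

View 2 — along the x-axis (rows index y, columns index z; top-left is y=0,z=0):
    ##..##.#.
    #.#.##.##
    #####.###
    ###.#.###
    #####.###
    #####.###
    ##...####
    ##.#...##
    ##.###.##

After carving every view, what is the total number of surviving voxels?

initial block: 9^3 = 729
  1. axis=2 (XY plane), |mask|=41  ⇒  voxels=369
  2. axis=0 (YZ plane), |mask|=60  ⇒  voxels=282

remaining voxels: 282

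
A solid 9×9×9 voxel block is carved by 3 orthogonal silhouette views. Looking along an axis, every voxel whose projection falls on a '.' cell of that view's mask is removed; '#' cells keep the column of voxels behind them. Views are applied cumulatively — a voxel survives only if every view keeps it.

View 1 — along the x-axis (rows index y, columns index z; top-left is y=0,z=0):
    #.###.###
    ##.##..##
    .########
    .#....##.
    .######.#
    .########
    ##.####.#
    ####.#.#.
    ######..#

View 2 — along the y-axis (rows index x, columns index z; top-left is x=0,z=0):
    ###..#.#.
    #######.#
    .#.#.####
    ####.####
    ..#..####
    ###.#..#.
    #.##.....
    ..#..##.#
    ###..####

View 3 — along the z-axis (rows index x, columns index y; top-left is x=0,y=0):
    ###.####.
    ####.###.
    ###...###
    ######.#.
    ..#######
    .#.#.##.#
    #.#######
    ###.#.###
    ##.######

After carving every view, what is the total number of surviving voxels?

248 voxels

initial block: 9^3 = 729
[1] x-view keeps 59 columns → grid now 531
[2] y-view keeps 51 columns → grid now 328
[3] z-view keeps 62 columns → grid now 248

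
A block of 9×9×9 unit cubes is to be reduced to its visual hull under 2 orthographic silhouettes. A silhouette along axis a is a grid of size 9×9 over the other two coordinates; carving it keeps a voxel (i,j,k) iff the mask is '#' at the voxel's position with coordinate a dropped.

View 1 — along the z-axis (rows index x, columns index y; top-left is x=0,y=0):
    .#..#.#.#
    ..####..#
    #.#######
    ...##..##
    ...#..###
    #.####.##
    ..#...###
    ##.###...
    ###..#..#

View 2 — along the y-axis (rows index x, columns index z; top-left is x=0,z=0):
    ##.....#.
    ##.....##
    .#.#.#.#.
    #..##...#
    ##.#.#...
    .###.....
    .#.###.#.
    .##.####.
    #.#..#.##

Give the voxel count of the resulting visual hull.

voxel count = 192

start: 9×9×9 = 729 voxels
  1. axis=2 (XY plane), |mask|=46  ⇒  voxels=414
  2. axis=1 (XZ plane), |mask|=38  ⇒  voxels=192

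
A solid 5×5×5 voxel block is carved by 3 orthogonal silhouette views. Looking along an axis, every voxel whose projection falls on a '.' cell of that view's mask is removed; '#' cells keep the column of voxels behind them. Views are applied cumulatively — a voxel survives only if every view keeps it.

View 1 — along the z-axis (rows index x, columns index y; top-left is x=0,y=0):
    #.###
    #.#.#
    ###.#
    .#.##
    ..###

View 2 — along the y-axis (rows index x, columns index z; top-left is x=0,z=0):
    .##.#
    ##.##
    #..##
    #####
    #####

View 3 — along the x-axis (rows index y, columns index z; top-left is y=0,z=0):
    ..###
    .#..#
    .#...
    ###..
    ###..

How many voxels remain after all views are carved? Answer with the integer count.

|visual hull| = 31

before carving: 125 voxels (5×5×5)
V1 z: intersect with XY mask (17 set) -- 85 left
V2 y: intersect with XZ mask (20 set) -- 66 left
V3 x: intersect with YZ mask (12 set) -- 31 left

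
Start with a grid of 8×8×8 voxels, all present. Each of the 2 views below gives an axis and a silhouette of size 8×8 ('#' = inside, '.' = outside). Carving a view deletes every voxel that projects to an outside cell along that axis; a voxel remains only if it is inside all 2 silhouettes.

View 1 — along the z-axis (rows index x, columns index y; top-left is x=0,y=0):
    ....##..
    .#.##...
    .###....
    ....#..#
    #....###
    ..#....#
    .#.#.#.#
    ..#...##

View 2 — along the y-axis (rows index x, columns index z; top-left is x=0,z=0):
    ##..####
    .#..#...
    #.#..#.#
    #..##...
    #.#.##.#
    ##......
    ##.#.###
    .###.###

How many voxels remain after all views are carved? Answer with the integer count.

102 voxels

full grid |V| = 512
V1 z: intersect with XY mask (23 set) -- 184 left
V2 y: intersect with XZ mask (34 set) -- 102 left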